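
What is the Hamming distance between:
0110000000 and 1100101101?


XOR: 1010101101
Count of 1s: 6

6


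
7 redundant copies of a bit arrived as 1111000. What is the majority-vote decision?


Ones: 4 out of 7
Threshold: 4

1 (4/7 voted 1)


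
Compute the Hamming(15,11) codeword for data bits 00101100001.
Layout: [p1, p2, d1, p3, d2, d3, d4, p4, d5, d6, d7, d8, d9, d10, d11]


Parity bits: p1=0, p2=1, p3=0, p4=1

010001011100001


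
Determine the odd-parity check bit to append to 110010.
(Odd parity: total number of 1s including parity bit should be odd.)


Number of 1s in data: 3
Parity bit: 0

0


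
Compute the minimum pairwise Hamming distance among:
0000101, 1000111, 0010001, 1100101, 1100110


Comparing all pairs, minimum distance: 2
Can detect 1 errors, correct 0 errors

2


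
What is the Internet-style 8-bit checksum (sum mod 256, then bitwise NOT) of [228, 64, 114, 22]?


Sum = 428 mod 256 = 172
Complement = 83

83


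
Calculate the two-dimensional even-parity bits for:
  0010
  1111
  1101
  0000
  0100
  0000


Row parities: 101010
Column parities: 0100

Row P: 101010, Col P: 0100, Corner: 1


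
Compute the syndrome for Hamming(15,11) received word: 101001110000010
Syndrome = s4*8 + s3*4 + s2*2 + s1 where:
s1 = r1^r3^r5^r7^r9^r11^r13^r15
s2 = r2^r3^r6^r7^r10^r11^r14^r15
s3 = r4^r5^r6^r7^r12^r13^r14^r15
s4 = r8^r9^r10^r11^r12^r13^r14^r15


s1=1, s2=0, s3=1, s4=0

Syndrome = 5 (error at position 5)


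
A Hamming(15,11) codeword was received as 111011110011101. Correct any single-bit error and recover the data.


Syndrome = 9: error at position 9

Data: 11111011101 (corrected bit 9)


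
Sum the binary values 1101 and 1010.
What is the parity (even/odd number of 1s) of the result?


1101 = 13
1010 = 10
Sum = 23 = 10111
1s count = 4

even parity (4 ones in 10111)


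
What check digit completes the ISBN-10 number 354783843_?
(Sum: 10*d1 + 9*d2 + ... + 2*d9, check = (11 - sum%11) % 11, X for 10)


Weighted sum: 269
269 mod 11 = 5

Check digit: 6


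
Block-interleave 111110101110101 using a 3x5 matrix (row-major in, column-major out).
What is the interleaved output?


Matrix:
  11111
  01011
  10101
Read columns: 101110101110111

101110101110111


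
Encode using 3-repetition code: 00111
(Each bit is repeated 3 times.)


Each bit -> 3 copies

000000111111111


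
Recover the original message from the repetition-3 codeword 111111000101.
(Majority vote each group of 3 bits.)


Groups: 111, 111, 000, 101
Majority votes: 1101

1101


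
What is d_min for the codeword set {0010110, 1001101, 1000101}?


Comparing all pairs, minimum distance: 1
Can detect 0 errors, correct 0 errors

1


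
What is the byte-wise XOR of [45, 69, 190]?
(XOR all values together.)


XOR chain: 45 ^ 69 ^ 190 = 214

214


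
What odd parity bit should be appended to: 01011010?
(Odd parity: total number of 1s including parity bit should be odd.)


Number of 1s in data: 4
Parity bit: 1

1


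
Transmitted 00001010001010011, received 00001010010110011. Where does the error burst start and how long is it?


XOR: 00000000011100000

Burst at position 9, length 3


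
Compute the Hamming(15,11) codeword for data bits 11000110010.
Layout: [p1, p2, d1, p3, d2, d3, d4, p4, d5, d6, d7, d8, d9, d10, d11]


Parity bits: p1=1, p2=0, p3=0, p4=1

101010010110010


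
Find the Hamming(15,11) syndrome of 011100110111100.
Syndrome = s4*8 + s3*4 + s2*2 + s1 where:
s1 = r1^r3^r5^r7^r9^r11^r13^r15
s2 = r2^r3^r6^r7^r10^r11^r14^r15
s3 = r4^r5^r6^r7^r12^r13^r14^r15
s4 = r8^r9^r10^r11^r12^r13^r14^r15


s1=0, s2=1, s3=0, s4=1

Syndrome = 10 (error at position 10)


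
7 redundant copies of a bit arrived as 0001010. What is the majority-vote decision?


Ones: 2 out of 7
Threshold: 4

0 (2/7 voted 1)


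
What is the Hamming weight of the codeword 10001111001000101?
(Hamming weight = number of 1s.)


Counting 1s in 10001111001000101

8


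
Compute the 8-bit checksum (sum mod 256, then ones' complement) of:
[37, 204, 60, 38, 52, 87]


Sum = 478 mod 256 = 222
Complement = 33

33


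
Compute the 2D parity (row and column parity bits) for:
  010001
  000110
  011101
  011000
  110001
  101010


Row parities: 000011
Column parities: 001001

Row P: 000011, Col P: 001001, Corner: 0


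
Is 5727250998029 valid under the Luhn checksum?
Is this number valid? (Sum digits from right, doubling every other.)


Luhn sum = 58
58 mod 10 = 8

Invalid (Luhn sum mod 10 = 8)


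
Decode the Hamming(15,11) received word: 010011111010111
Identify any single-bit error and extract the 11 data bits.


Syndrome = 0: no error detected

Data: 01111010111 (no errors)


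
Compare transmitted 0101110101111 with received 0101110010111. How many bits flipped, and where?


XOR: 0000000111000

3 error(s) at position(s): 7, 8, 9


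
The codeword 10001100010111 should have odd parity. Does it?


Number of 1s: 7

Yes, parity is correct (7 ones)


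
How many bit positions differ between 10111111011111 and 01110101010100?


XOR: 11001010001011
Count of 1s: 7

7


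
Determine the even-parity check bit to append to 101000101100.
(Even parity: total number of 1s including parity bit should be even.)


Number of 1s in data: 5
Parity bit: 1

1


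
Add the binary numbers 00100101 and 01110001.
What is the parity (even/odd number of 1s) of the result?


00100101 = 37
01110001 = 113
Sum = 150 = 10010110
1s count = 4

even parity (4 ones in 10010110)


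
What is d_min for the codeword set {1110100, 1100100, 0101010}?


Comparing all pairs, minimum distance: 1
Can detect 0 errors, correct 0 errors

1


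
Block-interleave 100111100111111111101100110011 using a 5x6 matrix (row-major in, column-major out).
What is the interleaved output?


Matrix:
  100111
  100111
  111111
  101100
  110011
Read columns: 111110010100110111101110111101

111110010100110111101110111101


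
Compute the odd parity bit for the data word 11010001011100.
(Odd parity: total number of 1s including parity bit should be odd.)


Number of 1s in data: 7
Parity bit: 0

0


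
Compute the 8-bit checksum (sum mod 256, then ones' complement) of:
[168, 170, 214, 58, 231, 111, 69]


Sum = 1021 mod 256 = 253
Complement = 2

2


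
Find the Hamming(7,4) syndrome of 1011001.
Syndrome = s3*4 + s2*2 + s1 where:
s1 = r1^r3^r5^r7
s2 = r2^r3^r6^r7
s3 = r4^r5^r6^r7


s1=1, s2=0, s3=0

Syndrome = 1 (error at position 1)


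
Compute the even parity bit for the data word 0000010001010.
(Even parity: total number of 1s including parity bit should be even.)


Number of 1s in data: 3
Parity bit: 1

1


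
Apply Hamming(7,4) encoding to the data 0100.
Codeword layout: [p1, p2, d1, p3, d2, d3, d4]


Parity bits: p1=1, p2=0, p3=1

1001100


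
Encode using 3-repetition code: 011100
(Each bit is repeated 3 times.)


Each bit -> 3 copies

000111111111000000


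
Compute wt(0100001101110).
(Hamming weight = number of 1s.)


Counting 1s in 0100001101110

6


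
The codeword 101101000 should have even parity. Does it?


Number of 1s: 4

Yes, parity is correct (4 ones)


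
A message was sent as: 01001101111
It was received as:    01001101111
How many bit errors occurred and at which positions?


XOR: 00000000000

0 errors (received matches sent)


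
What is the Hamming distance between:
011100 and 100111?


XOR: 111011
Count of 1s: 5

5


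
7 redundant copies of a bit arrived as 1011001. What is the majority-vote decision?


Ones: 4 out of 7
Threshold: 4

1 (4/7 voted 1)


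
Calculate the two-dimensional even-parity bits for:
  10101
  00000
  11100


Row parities: 101
Column parities: 01001

Row P: 101, Col P: 01001, Corner: 0


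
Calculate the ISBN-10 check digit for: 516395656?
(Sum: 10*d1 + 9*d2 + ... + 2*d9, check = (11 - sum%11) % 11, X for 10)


Weighted sum: 258
258 mod 11 = 5

Check digit: 6


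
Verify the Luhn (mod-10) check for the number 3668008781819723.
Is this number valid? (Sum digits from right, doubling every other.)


Luhn sum = 76
76 mod 10 = 6

Invalid (Luhn sum mod 10 = 6)


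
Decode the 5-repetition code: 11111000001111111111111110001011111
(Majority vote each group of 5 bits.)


Groups: 11111, 00000, 11111, 11111, 11111, 00010, 11111
Majority votes: 1011101

1011101


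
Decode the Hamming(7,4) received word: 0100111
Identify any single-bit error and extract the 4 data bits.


Syndrome = 6: error at position 6

Data: 0101 (corrected bit 6)


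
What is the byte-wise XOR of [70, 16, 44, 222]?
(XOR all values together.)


XOR chain: 70 ^ 16 ^ 44 ^ 222 = 164

164


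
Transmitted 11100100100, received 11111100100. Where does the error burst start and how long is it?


XOR: 00011000000

Burst at position 3, length 2


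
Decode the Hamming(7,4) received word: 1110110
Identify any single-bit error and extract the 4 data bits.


Syndrome = 3: error at position 3

Data: 0110 (corrected bit 3)


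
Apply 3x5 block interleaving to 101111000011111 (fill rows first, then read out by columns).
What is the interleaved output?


Matrix:
  10111
  10000
  11111
Read columns: 111001101101101

111001101101101


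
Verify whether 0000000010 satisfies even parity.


Number of 1s: 1

No, parity error (1 ones)


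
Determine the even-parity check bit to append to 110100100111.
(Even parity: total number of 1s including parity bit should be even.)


Number of 1s in data: 7
Parity bit: 1

1


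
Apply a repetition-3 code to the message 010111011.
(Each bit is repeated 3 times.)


Each bit -> 3 copies

000111000111111111000111111


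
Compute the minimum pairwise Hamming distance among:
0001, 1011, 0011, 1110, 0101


Comparing all pairs, minimum distance: 1
Can detect 0 errors, correct 0 errors

1


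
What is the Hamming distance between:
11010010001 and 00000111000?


XOR: 11010101001
Count of 1s: 6

6


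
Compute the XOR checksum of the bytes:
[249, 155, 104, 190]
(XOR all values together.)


XOR chain: 249 ^ 155 ^ 104 ^ 190 = 180

180


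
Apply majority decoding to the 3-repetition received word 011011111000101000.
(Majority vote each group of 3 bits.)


Groups: 011, 011, 111, 000, 101, 000
Majority votes: 111010

111010


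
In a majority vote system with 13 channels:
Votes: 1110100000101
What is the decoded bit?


Ones: 6 out of 13
Threshold: 7

0 (6/13 voted 1)


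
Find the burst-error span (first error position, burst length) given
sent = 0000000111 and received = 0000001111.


XOR: 0000001000

Burst at position 6, length 1


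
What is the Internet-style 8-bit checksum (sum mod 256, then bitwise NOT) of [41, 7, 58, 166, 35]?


Sum = 307 mod 256 = 51
Complement = 204

204


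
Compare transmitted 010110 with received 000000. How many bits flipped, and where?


XOR: 010110

3 error(s) at position(s): 1, 3, 4


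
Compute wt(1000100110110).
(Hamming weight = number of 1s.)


Counting 1s in 1000100110110

6


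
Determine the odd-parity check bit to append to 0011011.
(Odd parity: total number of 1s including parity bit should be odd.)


Number of 1s in data: 4
Parity bit: 1

1


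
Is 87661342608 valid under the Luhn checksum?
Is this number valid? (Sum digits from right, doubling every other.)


Luhn sum = 51
51 mod 10 = 1

Invalid (Luhn sum mod 10 = 1)


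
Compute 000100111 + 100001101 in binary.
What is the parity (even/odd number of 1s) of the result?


000100111 = 39
100001101 = 269
Sum = 308 = 100110100
1s count = 4

even parity (4 ones in 100110100)


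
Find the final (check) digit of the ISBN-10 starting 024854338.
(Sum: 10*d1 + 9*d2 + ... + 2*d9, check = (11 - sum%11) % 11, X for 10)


Weighted sum: 193
193 mod 11 = 6

Check digit: 5


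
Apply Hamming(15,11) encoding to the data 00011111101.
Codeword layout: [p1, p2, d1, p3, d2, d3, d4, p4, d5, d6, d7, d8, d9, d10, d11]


Parity bits: p1=1, p2=0, p3=0, p4=0

100000101111101


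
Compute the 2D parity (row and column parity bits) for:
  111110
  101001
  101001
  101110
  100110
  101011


Row parities: 111010
Column parities: 011101

Row P: 111010, Col P: 011101, Corner: 0


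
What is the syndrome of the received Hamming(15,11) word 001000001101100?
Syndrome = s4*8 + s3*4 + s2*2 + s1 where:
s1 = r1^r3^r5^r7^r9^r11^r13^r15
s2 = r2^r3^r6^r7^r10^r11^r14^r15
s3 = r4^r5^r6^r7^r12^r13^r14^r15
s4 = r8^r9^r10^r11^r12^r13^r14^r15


s1=1, s2=0, s3=0, s4=0

Syndrome = 1 (error at position 1)


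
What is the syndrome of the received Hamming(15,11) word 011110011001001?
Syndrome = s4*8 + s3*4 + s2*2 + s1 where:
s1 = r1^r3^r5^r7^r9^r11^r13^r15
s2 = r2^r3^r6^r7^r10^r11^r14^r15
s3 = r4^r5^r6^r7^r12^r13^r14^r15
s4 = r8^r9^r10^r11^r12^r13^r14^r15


s1=0, s2=1, s3=0, s4=0

Syndrome = 2 (error at position 2)


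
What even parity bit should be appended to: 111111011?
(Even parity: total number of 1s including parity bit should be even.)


Number of 1s in data: 8
Parity bit: 0

0


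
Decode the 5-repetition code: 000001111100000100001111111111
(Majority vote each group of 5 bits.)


Groups: 00000, 11111, 00000, 10000, 11111, 11111
Majority votes: 010011

010011


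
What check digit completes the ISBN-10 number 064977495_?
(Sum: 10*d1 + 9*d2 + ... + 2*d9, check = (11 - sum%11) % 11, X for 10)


Weighted sum: 279
279 mod 11 = 4

Check digit: 7


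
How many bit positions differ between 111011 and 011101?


XOR: 100110
Count of 1s: 3

3


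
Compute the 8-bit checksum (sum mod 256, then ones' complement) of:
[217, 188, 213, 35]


Sum = 653 mod 256 = 141
Complement = 114

114


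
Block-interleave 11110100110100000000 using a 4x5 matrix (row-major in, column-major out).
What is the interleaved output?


Matrix:
  11110
  10011
  01000
  00000
Read columns: 11001010100011000100

11001010100011000100


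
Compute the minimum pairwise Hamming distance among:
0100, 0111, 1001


Comparing all pairs, minimum distance: 2
Can detect 1 errors, correct 0 errors

2


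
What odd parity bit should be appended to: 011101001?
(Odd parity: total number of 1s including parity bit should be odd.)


Number of 1s in data: 5
Parity bit: 0

0


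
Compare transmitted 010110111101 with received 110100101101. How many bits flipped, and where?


XOR: 100010010000

3 error(s) at position(s): 0, 4, 7


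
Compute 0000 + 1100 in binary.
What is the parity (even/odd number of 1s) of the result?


0000 = 0
1100 = 12
Sum = 12 = 1100
1s count = 2

even parity (2 ones in 1100)


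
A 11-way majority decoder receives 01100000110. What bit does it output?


Ones: 4 out of 11
Threshold: 6

0 (4/11 voted 1)


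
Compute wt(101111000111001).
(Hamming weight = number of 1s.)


Counting 1s in 101111000111001

9


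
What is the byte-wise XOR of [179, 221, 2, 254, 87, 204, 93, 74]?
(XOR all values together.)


XOR chain: 179 ^ 221 ^ 2 ^ 254 ^ 87 ^ 204 ^ 93 ^ 74 = 30

30


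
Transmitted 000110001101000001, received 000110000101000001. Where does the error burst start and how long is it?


XOR: 000000001000000000

Burst at position 8, length 1


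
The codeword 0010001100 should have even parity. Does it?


Number of 1s: 3

No, parity error (3 ones)


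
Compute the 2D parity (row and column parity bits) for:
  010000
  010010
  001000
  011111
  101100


Row parities: 10111
Column parities: 111001

Row P: 10111, Col P: 111001, Corner: 0


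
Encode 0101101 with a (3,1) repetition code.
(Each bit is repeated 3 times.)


Each bit -> 3 copies

000111000111111000111


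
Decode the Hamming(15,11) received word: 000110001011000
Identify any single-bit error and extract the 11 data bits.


Syndrome = 15: error at position 15

Data: 01001011001 (corrected bit 15)


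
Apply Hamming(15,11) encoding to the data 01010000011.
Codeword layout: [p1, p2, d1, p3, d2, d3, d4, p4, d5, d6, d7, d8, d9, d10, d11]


Parity bits: p1=1, p2=1, p3=0, p4=0

110010100000011


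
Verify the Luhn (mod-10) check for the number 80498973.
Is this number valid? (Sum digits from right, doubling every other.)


Luhn sum = 48
48 mod 10 = 8

Invalid (Luhn sum mod 10 = 8)


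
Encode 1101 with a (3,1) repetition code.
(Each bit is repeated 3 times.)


Each bit -> 3 copies

111111000111


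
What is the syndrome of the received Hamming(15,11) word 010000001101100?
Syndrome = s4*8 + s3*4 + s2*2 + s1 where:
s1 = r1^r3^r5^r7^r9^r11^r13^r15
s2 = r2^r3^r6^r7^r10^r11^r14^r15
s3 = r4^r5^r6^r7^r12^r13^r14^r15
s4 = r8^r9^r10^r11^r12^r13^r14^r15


s1=0, s2=0, s3=0, s4=0

Syndrome = 0 (no error)


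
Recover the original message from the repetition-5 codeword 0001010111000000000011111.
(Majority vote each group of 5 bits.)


Groups: 00010, 10111, 00000, 00000, 11111
Majority votes: 01001

01001


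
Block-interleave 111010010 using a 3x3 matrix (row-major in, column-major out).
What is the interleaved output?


Matrix:
  111
  010
  010
Read columns: 100111100

100111100


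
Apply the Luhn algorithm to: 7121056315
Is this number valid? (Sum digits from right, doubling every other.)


Luhn sum = 29
29 mod 10 = 9

Invalid (Luhn sum mod 10 = 9)


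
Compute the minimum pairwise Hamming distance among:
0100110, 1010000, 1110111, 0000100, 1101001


Comparing all pairs, minimum distance: 2
Can detect 1 errors, correct 0 errors

2


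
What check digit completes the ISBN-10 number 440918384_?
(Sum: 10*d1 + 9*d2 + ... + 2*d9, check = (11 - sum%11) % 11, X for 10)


Weighted sum: 229
229 mod 11 = 9

Check digit: 2


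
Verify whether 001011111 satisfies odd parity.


Number of 1s: 6

No, parity error (6 ones)


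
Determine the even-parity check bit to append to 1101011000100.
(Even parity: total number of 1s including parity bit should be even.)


Number of 1s in data: 6
Parity bit: 0

0


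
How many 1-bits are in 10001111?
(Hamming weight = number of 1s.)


Counting 1s in 10001111

5


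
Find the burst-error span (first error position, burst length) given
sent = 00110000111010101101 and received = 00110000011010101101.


XOR: 00000000100000000000

Burst at position 8, length 1


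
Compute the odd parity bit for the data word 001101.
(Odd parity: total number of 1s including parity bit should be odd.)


Number of 1s in data: 3
Parity bit: 0

0


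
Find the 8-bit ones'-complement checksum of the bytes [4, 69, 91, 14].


Sum = 178 mod 256 = 178
Complement = 77

77


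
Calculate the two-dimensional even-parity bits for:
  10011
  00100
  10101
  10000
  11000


Row parities: 11110
Column parities: 01010

Row P: 11110, Col P: 01010, Corner: 0


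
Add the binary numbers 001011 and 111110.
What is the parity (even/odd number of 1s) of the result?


001011 = 11
111110 = 62
Sum = 73 = 1001001
1s count = 3

odd parity (3 ones in 1001001)


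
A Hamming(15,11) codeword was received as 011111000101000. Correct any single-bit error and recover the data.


Syndrome = 0: no error detected

Data: 11100101000 (no errors)


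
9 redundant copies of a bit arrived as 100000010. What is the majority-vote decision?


Ones: 2 out of 9
Threshold: 5

0 (2/9 voted 1)


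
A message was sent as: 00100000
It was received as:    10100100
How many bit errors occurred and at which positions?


XOR: 10000100

2 error(s) at position(s): 0, 5


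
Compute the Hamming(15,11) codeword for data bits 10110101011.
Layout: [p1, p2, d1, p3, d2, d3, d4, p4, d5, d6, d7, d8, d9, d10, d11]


Parity bits: p1=1, p2=0, p3=1, p4=0

101101100101011


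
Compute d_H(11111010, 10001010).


XOR: 01110000
Count of 1s: 3

3


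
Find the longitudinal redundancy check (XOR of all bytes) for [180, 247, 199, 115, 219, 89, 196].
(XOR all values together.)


XOR chain: 180 ^ 247 ^ 199 ^ 115 ^ 219 ^ 89 ^ 196 = 177

177


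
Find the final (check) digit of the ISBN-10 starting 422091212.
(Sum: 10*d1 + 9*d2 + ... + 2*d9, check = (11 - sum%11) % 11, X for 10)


Weighted sum: 148
148 mod 11 = 5

Check digit: 6


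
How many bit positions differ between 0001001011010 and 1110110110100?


XOR: 1111111101110
Count of 1s: 11

11


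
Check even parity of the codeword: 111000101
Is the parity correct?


Number of 1s: 5

No, parity error (5 ones)


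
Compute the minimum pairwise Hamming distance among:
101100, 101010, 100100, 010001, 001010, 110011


Comparing all pairs, minimum distance: 1
Can detect 0 errors, correct 0 errors

1


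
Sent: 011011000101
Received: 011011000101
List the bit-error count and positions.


XOR: 000000000000

0 errors (received matches sent)


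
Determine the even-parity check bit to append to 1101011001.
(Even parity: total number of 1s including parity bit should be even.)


Number of 1s in data: 6
Parity bit: 0

0


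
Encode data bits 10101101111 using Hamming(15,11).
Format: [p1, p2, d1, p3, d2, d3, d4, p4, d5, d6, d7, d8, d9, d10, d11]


Parity bits: p1=0, p2=1, p3=1, p4=0

011101001101111


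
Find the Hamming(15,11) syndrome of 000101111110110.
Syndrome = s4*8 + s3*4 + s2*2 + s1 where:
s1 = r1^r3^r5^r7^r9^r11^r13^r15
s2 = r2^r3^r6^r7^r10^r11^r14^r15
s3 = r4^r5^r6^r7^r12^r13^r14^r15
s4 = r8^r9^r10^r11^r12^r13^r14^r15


s1=0, s2=1, s3=1, s4=0

Syndrome = 6 (error at position 6)


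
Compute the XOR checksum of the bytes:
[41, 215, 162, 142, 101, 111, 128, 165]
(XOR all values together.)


XOR chain: 41 ^ 215 ^ 162 ^ 142 ^ 101 ^ 111 ^ 128 ^ 165 = 253

253


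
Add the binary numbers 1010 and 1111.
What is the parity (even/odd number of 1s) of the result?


1010 = 10
1111 = 15
Sum = 25 = 11001
1s count = 3

odd parity (3 ones in 11001)


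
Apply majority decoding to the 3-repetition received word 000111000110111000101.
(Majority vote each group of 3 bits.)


Groups: 000, 111, 000, 110, 111, 000, 101
Majority votes: 0101101

0101101


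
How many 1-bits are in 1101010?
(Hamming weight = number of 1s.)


Counting 1s in 1101010

4


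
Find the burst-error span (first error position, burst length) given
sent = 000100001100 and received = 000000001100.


XOR: 000100000000

Burst at position 3, length 1


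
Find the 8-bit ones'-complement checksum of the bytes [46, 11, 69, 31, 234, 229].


Sum = 620 mod 256 = 108
Complement = 147

147


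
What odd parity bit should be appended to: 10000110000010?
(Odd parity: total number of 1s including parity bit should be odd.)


Number of 1s in data: 4
Parity bit: 1

1


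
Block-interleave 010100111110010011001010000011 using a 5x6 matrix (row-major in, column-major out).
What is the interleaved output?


Matrix:
  010100
  111110
  010011
  001010
  000011
Read columns: 010001110001010110000111100101

010001110001010110000111100101


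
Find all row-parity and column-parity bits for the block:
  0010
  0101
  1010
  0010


Row parities: 1001
Column parities: 1111

Row P: 1001, Col P: 1111, Corner: 0


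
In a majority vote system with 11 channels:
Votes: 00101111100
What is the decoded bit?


Ones: 6 out of 11
Threshold: 6

1 (6/11 voted 1)


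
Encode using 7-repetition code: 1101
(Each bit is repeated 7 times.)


Each bit -> 7 copies

1111111111111100000001111111


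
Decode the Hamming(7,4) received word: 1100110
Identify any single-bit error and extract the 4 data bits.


Syndrome = 0: no error detected

Data: 0110 (no errors)


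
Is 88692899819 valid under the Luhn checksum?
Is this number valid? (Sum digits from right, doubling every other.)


Luhn sum = 76
76 mod 10 = 6

Invalid (Luhn sum mod 10 = 6)


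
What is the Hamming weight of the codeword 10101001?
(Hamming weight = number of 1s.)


Counting 1s in 10101001

4


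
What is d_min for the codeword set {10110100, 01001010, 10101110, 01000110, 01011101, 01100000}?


Comparing all pairs, minimum distance: 2
Can detect 1 errors, correct 0 errors

2


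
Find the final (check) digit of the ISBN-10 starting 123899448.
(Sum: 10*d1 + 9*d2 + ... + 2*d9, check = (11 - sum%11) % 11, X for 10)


Weighted sum: 251
251 mod 11 = 9

Check digit: 2


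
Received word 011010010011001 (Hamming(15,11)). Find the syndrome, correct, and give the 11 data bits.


Syndrome = 4: error at position 4

Data: 11000011001 (corrected bit 4)


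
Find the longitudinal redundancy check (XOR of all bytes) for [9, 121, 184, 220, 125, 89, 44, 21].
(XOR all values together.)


XOR chain: 9 ^ 121 ^ 184 ^ 220 ^ 125 ^ 89 ^ 44 ^ 21 = 9

9


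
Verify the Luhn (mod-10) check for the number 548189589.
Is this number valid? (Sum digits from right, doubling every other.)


Luhn sum = 61
61 mod 10 = 1

Invalid (Luhn sum mod 10 = 1)


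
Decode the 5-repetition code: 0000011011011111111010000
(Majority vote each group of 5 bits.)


Groups: 00000, 11011, 01111, 11110, 10000
Majority votes: 01110

01110


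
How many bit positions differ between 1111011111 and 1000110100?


XOR: 0111101011
Count of 1s: 7

7


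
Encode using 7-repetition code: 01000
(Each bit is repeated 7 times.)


Each bit -> 7 copies

00000001111111000000000000000000000


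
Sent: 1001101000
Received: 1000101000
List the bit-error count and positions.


XOR: 0001000000

1 error(s) at position(s): 3


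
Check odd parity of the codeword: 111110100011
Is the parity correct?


Number of 1s: 8

No, parity error (8 ones)


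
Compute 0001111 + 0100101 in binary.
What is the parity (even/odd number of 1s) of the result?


0001111 = 15
0100101 = 37
Sum = 52 = 110100
1s count = 3

odd parity (3 ones in 110100)


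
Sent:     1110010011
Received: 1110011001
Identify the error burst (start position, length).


XOR: 0000001010

Burst at position 6, length 3


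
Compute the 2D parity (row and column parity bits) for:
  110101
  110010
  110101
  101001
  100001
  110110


Row parities: 010100
Column parities: 001100

Row P: 010100, Col P: 001100, Corner: 0


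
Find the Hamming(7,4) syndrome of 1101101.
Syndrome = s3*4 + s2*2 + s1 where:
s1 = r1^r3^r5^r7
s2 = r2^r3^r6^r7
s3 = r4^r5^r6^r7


s1=1, s2=0, s3=1

Syndrome = 5 (error at position 5)


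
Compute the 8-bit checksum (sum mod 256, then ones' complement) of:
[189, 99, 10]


Sum = 298 mod 256 = 42
Complement = 213

213


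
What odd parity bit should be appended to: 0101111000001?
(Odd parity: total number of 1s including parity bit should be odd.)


Number of 1s in data: 6
Parity bit: 1

1


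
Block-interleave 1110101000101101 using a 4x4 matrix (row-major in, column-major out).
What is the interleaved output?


Matrix:
  1110
  1010
  0010
  1101
Read columns: 1101100111100001

1101100111100001


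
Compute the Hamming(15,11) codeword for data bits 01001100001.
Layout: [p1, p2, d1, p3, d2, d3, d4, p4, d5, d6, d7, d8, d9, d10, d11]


Parity bits: p1=1, p2=0, p3=0, p4=1

100010011100001


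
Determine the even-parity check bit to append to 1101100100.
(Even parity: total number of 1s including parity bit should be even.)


Number of 1s in data: 5
Parity bit: 1

1


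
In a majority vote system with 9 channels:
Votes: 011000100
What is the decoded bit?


Ones: 3 out of 9
Threshold: 5

0 (3/9 voted 1)


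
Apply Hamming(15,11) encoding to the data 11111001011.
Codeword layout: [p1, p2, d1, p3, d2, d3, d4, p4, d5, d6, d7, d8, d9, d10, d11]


Parity bits: p1=1, p2=1, p3=0, p4=0

111011101001011


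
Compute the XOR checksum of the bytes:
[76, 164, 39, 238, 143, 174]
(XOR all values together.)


XOR chain: 76 ^ 164 ^ 39 ^ 238 ^ 143 ^ 174 = 0

0


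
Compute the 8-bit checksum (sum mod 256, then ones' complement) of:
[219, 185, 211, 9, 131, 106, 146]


Sum = 1007 mod 256 = 239
Complement = 16

16


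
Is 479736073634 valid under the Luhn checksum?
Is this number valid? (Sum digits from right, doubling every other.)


Luhn sum = 72
72 mod 10 = 2

Invalid (Luhn sum mod 10 = 2)


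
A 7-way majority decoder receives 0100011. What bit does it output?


Ones: 3 out of 7
Threshold: 4

0 (3/7 voted 1)


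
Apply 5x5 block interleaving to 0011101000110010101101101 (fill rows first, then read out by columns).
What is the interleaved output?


Matrix:
  00111
  01000
  11001
  01011
  01101
Read columns: 0010001111100011001010111

0010001111100011001010111


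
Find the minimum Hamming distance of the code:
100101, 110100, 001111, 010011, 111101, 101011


Comparing all pairs, minimum distance: 2
Can detect 1 errors, correct 0 errors

2


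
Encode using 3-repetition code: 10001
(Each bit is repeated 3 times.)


Each bit -> 3 copies

111000000000111


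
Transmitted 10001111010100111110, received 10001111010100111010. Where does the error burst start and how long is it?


XOR: 00000000000000000100

Burst at position 17, length 1


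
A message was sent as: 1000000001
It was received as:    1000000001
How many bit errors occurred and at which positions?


XOR: 0000000000

0 errors (received matches sent)


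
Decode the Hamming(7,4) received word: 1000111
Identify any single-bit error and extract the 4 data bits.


Syndrome = 5: error at position 5

Data: 0011 (corrected bit 5)


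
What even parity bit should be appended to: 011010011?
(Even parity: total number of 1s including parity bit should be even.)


Number of 1s in data: 5
Parity bit: 1

1


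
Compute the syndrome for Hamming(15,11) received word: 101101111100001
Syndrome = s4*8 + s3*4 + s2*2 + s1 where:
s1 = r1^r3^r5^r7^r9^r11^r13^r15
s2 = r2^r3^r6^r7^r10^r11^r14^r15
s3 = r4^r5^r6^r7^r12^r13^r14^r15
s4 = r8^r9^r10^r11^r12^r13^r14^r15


s1=1, s2=1, s3=0, s4=0

Syndrome = 3 (error at position 3)


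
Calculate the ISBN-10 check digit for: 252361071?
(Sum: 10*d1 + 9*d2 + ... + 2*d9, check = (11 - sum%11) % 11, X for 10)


Weighted sum: 166
166 mod 11 = 1

Check digit: X


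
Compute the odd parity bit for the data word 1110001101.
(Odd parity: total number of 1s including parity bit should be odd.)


Number of 1s in data: 6
Parity bit: 1

1


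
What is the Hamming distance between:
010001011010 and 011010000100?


XOR: 001011011110
Count of 1s: 7

7


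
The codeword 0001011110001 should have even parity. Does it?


Number of 1s: 6

Yes, parity is correct (6 ones)


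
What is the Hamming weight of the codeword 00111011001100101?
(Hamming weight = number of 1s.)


Counting 1s in 00111011001100101

9


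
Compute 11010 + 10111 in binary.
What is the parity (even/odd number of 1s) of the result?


11010 = 26
10111 = 23
Sum = 49 = 110001
1s count = 3

odd parity (3 ones in 110001)


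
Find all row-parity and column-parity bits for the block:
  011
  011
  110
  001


Row parities: 0001
Column parities: 111

Row P: 0001, Col P: 111, Corner: 1


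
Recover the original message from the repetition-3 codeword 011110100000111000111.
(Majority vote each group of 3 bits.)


Groups: 011, 110, 100, 000, 111, 000, 111
Majority votes: 1100101

1100101


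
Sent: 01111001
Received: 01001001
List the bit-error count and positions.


XOR: 00110000

2 error(s) at position(s): 2, 3


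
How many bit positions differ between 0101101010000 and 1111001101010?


XOR: 1010100111010
Count of 1s: 7

7


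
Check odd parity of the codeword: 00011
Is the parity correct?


Number of 1s: 2

No, parity error (2 ones)


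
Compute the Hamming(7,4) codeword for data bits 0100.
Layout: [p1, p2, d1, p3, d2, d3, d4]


Parity bits: p1=1, p2=0, p3=1

1001100


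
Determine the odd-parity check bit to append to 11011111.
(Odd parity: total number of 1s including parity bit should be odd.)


Number of 1s in data: 7
Parity bit: 0

0


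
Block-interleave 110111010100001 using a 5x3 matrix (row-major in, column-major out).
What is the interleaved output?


Matrix:
  110
  111
  010
  100
  001
Read columns: 110101110001001

110101110001001


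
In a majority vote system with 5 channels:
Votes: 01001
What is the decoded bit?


Ones: 2 out of 5
Threshold: 3

0 (2/5 voted 1)


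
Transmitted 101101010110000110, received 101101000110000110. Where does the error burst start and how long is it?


XOR: 000000010000000000

Burst at position 7, length 1


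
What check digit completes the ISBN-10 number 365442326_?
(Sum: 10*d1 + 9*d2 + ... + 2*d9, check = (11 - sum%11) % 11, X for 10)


Weighted sum: 216
216 mod 11 = 7

Check digit: 4


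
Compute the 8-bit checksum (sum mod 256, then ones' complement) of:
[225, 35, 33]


Sum = 293 mod 256 = 37
Complement = 218

218


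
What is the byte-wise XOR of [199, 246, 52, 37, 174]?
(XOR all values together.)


XOR chain: 199 ^ 246 ^ 52 ^ 37 ^ 174 = 142

142


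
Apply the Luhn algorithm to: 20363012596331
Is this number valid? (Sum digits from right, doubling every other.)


Luhn sum = 49
49 mod 10 = 9

Invalid (Luhn sum mod 10 = 9)


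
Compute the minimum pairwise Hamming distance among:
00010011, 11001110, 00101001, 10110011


Comparing all pairs, minimum distance: 2
Can detect 1 errors, correct 0 errors

2


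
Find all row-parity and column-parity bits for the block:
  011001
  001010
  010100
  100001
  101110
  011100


Row parities: 100001
Column parities: 010100

Row P: 100001, Col P: 010100, Corner: 0


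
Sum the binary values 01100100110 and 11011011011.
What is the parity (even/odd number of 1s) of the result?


01100100110 = 806
11011011011 = 1755
Sum = 2561 = 101000000001
1s count = 3

odd parity (3 ones in 101000000001)


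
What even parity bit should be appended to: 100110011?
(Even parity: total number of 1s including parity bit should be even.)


Number of 1s in data: 5
Parity bit: 1

1


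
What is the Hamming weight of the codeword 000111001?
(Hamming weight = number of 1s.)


Counting 1s in 000111001

4


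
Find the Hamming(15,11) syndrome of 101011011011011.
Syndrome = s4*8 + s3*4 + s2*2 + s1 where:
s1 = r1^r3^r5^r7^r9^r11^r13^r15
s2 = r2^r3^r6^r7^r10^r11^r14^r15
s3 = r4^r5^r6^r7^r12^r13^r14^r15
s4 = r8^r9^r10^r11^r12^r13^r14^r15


s1=0, s2=1, s3=1, s4=0

Syndrome = 6 (error at position 6)


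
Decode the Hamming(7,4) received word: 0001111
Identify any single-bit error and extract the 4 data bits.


Syndrome = 0: no error detected

Data: 0111 (no errors)


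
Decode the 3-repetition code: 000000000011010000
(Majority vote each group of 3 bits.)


Groups: 000, 000, 000, 011, 010, 000
Majority votes: 000100

000100


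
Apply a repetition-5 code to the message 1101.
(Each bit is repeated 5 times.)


Each bit -> 5 copies

11111111110000011111


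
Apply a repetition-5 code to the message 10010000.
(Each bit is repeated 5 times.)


Each bit -> 5 copies

1111100000000001111100000000000000000000


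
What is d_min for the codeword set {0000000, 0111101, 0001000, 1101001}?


Comparing all pairs, minimum distance: 1
Can detect 0 errors, correct 0 errors

1


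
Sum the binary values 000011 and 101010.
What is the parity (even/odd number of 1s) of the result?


000011 = 3
101010 = 42
Sum = 45 = 101101
1s count = 4

even parity (4 ones in 101101)


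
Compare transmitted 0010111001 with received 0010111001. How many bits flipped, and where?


XOR: 0000000000

0 errors (received matches sent)


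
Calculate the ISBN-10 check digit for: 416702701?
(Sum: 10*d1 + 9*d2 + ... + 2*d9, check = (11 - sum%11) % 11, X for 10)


Weighted sum: 186
186 mod 11 = 10

Check digit: 1


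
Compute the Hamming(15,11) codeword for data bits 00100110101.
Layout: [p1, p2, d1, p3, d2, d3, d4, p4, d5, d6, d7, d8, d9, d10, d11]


Parity bits: p1=1, p2=0, p3=1, p4=0

100101000110101


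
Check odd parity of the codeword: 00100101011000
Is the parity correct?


Number of 1s: 5

Yes, parity is correct (5 ones)


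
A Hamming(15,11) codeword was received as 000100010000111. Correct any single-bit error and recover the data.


Syndrome = 0: no error detected

Data: 00000000111 (no errors)


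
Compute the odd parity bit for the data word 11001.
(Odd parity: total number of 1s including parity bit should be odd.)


Number of 1s in data: 3
Parity bit: 0

0


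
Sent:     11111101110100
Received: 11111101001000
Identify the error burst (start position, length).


XOR: 00000000111100

Burst at position 8, length 4


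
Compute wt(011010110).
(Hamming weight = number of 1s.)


Counting 1s in 011010110

5


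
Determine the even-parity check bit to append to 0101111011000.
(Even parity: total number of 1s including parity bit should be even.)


Number of 1s in data: 7
Parity bit: 1

1


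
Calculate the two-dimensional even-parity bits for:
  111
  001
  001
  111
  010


Row parities: 11111
Column parities: 010

Row P: 11111, Col P: 010, Corner: 1


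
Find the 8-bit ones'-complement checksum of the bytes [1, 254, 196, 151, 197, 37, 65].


Sum = 901 mod 256 = 133
Complement = 122

122


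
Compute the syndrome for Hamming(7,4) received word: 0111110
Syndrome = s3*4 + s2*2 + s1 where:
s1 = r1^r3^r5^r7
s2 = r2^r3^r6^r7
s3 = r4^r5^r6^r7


s1=0, s2=1, s3=1

Syndrome = 6 (error at position 6)


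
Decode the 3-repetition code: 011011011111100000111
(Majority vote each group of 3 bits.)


Groups: 011, 011, 011, 111, 100, 000, 111
Majority votes: 1111001

1111001


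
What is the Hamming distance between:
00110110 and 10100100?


XOR: 10010010
Count of 1s: 3

3


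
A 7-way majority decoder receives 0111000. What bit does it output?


Ones: 3 out of 7
Threshold: 4

0 (3/7 voted 1)


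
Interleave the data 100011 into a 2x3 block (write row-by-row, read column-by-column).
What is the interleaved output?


Matrix:
  100
  011
Read columns: 100101

100101


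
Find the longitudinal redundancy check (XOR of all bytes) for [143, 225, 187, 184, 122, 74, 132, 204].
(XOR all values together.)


XOR chain: 143 ^ 225 ^ 187 ^ 184 ^ 122 ^ 74 ^ 132 ^ 204 = 21

21


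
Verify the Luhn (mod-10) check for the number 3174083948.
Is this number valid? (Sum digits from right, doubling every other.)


Luhn sum = 55
55 mod 10 = 5

Invalid (Luhn sum mod 10 = 5)


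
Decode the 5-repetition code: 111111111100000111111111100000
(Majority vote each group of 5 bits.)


Groups: 11111, 11111, 00000, 11111, 11111, 00000
Majority votes: 110110

110110


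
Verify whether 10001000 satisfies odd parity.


Number of 1s: 2

No, parity error (2 ones)


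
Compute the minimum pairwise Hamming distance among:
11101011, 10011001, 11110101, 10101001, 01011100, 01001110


Comparing all pairs, minimum distance: 2
Can detect 1 errors, correct 0 errors

2


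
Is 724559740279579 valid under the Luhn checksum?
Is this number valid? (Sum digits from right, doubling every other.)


Luhn sum = 84
84 mod 10 = 4

Invalid (Luhn sum mod 10 = 4)


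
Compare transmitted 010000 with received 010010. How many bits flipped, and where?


XOR: 000010

1 error(s) at position(s): 4


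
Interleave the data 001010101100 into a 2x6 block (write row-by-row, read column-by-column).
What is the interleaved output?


Matrix:
  001010
  101100
Read columns: 010011011000

010011011000


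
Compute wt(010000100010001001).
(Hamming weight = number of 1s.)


Counting 1s in 010000100010001001

5
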